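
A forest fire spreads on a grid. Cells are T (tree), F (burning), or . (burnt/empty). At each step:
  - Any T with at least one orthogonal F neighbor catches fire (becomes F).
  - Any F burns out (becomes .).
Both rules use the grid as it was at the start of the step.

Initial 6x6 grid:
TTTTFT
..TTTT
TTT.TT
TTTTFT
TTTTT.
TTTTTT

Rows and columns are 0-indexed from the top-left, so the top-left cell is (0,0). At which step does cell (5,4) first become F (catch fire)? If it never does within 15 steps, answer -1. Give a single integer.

Step 1: cell (5,4)='T' (+7 fires, +2 burnt)
Step 2: cell (5,4)='F' (+7 fires, +7 burnt)
  -> target ignites at step 2
Step 3: cell (5,4)='.' (+7 fires, +7 burnt)
Step 4: cell (5,4)='.' (+5 fires, +7 burnt)
Step 5: cell (5,4)='.' (+3 fires, +5 burnt)
Step 6: cell (5,4)='.' (+1 fires, +3 burnt)
Step 7: cell (5,4)='.' (+0 fires, +1 burnt)
  fire out at step 7

2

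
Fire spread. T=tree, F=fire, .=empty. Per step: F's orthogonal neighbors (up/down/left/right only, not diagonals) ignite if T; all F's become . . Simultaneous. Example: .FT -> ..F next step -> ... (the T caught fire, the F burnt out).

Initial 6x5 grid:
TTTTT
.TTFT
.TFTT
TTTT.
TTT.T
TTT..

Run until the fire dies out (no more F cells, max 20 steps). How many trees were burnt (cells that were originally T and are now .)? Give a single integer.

Answer: 21

Derivation:
Step 1: +6 fires, +2 burnt (F count now 6)
Step 2: +7 fires, +6 burnt (F count now 7)
Step 3: +4 fires, +7 burnt (F count now 4)
Step 4: +3 fires, +4 burnt (F count now 3)
Step 5: +1 fires, +3 burnt (F count now 1)
Step 6: +0 fires, +1 burnt (F count now 0)
Fire out after step 6
Initially T: 22, now '.': 29
Total burnt (originally-T cells now '.'): 21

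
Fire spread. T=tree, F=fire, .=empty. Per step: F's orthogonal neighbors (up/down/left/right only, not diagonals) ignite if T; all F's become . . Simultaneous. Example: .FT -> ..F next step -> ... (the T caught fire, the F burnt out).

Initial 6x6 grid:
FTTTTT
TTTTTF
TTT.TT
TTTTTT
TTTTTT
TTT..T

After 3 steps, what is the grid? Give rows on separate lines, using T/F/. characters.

Step 1: 5 trees catch fire, 2 burn out
  .FTTTF
  FTTTF.
  TTT.TF
  TTTTTT
  TTTTTT
  TTT..T
Step 2: 7 trees catch fire, 5 burn out
  ..FTF.
  .FTF..
  FTT.F.
  TTTTTF
  TTTTTT
  TTT..T
Step 3: 6 trees catch fire, 7 burn out
  ...F..
  ..F...
  .FT...
  FTTTF.
  TTTTTF
  TTT..T

...F..
..F...
.FT...
FTTTF.
TTTTTF
TTT..T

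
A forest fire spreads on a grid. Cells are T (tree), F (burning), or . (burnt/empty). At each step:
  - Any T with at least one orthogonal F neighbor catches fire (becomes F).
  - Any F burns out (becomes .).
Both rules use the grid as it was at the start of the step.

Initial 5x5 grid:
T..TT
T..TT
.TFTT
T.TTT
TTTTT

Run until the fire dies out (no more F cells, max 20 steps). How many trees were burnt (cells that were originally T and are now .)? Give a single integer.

Answer: 16

Derivation:
Step 1: +3 fires, +1 burnt (F count now 3)
Step 2: +4 fires, +3 burnt (F count now 4)
Step 3: +5 fires, +4 burnt (F count now 5)
Step 4: +3 fires, +5 burnt (F count now 3)
Step 5: +1 fires, +3 burnt (F count now 1)
Step 6: +0 fires, +1 burnt (F count now 0)
Fire out after step 6
Initially T: 18, now '.': 23
Total burnt (originally-T cells now '.'): 16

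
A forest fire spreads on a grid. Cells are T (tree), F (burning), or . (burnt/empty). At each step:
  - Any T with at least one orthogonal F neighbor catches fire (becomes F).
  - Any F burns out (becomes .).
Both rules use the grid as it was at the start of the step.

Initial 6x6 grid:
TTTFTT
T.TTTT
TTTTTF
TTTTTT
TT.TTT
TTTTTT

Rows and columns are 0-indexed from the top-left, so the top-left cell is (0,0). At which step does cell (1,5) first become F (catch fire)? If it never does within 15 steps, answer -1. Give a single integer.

Step 1: cell (1,5)='F' (+6 fires, +2 burnt)
  -> target ignites at step 1
Step 2: cell (1,5)='.' (+7 fires, +6 burnt)
Step 3: cell (1,5)='.' (+5 fires, +7 burnt)
Step 4: cell (1,5)='.' (+5 fires, +5 burnt)
Step 5: cell (1,5)='.' (+3 fires, +5 burnt)
Step 6: cell (1,5)='.' (+3 fires, +3 burnt)
Step 7: cell (1,5)='.' (+2 fires, +3 burnt)
Step 8: cell (1,5)='.' (+1 fires, +2 burnt)
Step 9: cell (1,5)='.' (+0 fires, +1 burnt)
  fire out at step 9

1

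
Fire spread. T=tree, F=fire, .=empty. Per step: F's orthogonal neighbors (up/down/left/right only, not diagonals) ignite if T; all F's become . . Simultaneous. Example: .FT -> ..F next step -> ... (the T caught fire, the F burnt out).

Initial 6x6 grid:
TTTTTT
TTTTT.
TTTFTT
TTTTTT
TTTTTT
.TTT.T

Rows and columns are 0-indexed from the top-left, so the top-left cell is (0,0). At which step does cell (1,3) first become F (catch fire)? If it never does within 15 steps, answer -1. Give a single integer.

Step 1: cell (1,3)='F' (+4 fires, +1 burnt)
  -> target ignites at step 1
Step 2: cell (1,3)='.' (+8 fires, +4 burnt)
Step 3: cell (1,3)='.' (+9 fires, +8 burnt)
Step 4: cell (1,3)='.' (+7 fires, +9 burnt)
Step 5: cell (1,3)='.' (+4 fires, +7 burnt)
Step 6: cell (1,3)='.' (+0 fires, +4 burnt)
  fire out at step 6

1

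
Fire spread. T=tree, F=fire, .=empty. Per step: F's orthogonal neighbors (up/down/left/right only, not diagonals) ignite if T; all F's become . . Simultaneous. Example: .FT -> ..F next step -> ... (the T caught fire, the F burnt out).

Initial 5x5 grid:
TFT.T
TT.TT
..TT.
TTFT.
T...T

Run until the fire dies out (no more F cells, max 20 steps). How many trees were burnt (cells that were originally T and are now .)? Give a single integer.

Answer: 13

Derivation:
Step 1: +6 fires, +2 burnt (F count now 6)
Step 2: +3 fires, +6 burnt (F count now 3)
Step 3: +2 fires, +3 burnt (F count now 2)
Step 4: +1 fires, +2 burnt (F count now 1)
Step 5: +1 fires, +1 burnt (F count now 1)
Step 6: +0 fires, +1 burnt (F count now 0)
Fire out after step 6
Initially T: 14, now '.': 24
Total burnt (originally-T cells now '.'): 13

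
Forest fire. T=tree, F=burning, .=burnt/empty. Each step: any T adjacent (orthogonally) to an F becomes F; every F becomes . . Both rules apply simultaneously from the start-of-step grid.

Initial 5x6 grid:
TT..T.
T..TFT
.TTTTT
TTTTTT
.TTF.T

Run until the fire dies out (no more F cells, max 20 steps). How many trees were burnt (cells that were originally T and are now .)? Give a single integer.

Step 1: +6 fires, +2 burnt (F count now 6)
Step 2: +5 fires, +6 burnt (F count now 5)
Step 3: +3 fires, +5 burnt (F count now 3)
Step 4: +3 fires, +3 burnt (F count now 3)
Step 5: +0 fires, +3 burnt (F count now 0)
Fire out after step 5
Initially T: 20, now '.': 27
Total burnt (originally-T cells now '.'): 17

Answer: 17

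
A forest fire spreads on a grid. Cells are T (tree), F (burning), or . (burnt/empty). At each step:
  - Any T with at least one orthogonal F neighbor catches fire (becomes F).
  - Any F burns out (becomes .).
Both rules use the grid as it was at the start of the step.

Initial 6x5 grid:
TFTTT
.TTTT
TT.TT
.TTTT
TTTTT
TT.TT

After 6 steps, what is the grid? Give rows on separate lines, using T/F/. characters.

Step 1: 3 trees catch fire, 1 burn out
  F.FTT
  .FTTT
  TT.TT
  .TTTT
  TTTTT
  TT.TT
Step 2: 3 trees catch fire, 3 burn out
  ...FT
  ..FTT
  TF.TT
  .TTTT
  TTTTT
  TT.TT
Step 3: 4 trees catch fire, 3 burn out
  ....F
  ...FT
  F..TT
  .FTTT
  TTTTT
  TT.TT
Step 4: 4 trees catch fire, 4 burn out
  .....
  ....F
  ...FT
  ..FTT
  TFTTT
  TT.TT
Step 5: 5 trees catch fire, 4 burn out
  .....
  .....
  ....F
  ...FT
  F.FTT
  TF.TT
Step 6: 3 trees catch fire, 5 burn out
  .....
  .....
  .....
  ....F
  ...FT
  F..TT

.....
.....
.....
....F
...FT
F..TT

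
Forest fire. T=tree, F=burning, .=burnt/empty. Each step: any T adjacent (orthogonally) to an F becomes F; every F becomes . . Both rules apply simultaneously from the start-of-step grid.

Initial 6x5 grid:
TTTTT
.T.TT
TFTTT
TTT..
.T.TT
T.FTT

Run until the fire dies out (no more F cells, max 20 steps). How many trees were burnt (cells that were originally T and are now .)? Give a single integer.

Answer: 20

Derivation:
Step 1: +5 fires, +2 burnt (F count now 5)
Step 2: +7 fires, +5 burnt (F count now 7)
Step 3: +5 fires, +7 burnt (F count now 5)
Step 4: +2 fires, +5 burnt (F count now 2)
Step 5: +1 fires, +2 burnt (F count now 1)
Step 6: +0 fires, +1 burnt (F count now 0)
Fire out after step 6
Initially T: 21, now '.': 29
Total burnt (originally-T cells now '.'): 20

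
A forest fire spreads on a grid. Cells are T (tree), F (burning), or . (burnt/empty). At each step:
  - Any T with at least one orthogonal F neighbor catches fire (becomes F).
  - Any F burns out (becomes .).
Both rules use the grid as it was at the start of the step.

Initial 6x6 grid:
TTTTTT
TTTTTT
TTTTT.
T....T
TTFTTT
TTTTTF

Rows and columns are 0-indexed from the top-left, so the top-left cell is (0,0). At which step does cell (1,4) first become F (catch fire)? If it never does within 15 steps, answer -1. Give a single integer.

Step 1: cell (1,4)='T' (+5 fires, +2 burnt)
Step 2: cell (1,4)='T' (+5 fires, +5 burnt)
Step 3: cell (1,4)='T' (+2 fires, +5 burnt)
Step 4: cell (1,4)='T' (+1 fires, +2 burnt)
Step 5: cell (1,4)='T' (+2 fires, +1 burnt)
Step 6: cell (1,4)='T' (+3 fires, +2 burnt)
Step 7: cell (1,4)='T' (+3 fires, +3 burnt)
Step 8: cell (1,4)='T' (+3 fires, +3 burnt)
Step 9: cell (1,4)='F' (+2 fires, +3 burnt)
  -> target ignites at step 9
Step 10: cell (1,4)='.' (+2 fires, +2 burnt)
Step 11: cell (1,4)='.' (+1 fires, +2 burnt)
Step 12: cell (1,4)='.' (+0 fires, +1 burnt)
  fire out at step 12

9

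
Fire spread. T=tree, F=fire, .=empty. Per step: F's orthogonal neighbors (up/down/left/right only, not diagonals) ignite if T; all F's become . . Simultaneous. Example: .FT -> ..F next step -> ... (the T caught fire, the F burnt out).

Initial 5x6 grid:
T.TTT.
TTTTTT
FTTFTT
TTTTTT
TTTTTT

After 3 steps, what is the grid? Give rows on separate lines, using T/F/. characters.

Step 1: 7 trees catch fire, 2 burn out
  T.TTT.
  FTTFTT
  .FF.FT
  FTTFTT
  TTTTTT
Step 2: 11 trees catch fire, 7 burn out
  F.TFT.
  .FF.FT
  .....F
  .FF.FT
  FTTFTT
Step 3: 7 trees catch fire, 11 burn out
  ..F.F.
  .....F
  ......
  .....F
  .FF.FT

..F.F.
.....F
......
.....F
.FF.FT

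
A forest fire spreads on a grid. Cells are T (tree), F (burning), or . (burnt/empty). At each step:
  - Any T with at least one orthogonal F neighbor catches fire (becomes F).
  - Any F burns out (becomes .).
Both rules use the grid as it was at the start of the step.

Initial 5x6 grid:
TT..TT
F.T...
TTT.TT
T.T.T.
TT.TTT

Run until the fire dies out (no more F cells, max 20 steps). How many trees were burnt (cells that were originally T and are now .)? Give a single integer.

Step 1: +2 fires, +1 burnt (F count now 2)
Step 2: +3 fires, +2 burnt (F count now 3)
Step 3: +2 fires, +3 burnt (F count now 2)
Step 4: +3 fires, +2 burnt (F count now 3)
Step 5: +0 fires, +3 burnt (F count now 0)
Fire out after step 5
Initially T: 18, now '.': 22
Total burnt (originally-T cells now '.'): 10

Answer: 10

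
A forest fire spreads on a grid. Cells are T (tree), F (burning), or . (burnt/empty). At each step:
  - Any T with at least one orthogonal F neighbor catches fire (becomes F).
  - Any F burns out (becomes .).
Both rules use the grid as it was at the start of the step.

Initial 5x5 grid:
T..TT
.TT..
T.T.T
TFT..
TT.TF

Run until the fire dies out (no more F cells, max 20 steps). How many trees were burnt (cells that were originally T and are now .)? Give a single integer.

Answer: 9

Derivation:
Step 1: +4 fires, +2 burnt (F count now 4)
Step 2: +3 fires, +4 burnt (F count now 3)
Step 3: +1 fires, +3 burnt (F count now 1)
Step 4: +1 fires, +1 burnt (F count now 1)
Step 5: +0 fires, +1 burnt (F count now 0)
Fire out after step 5
Initially T: 13, now '.': 21
Total burnt (originally-T cells now '.'): 9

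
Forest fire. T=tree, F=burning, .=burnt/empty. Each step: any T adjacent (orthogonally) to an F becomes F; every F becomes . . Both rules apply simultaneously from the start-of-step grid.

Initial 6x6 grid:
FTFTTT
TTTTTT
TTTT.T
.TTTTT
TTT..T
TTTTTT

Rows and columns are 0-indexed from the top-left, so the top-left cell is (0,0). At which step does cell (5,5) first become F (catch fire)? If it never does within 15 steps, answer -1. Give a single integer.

Step 1: cell (5,5)='T' (+4 fires, +2 burnt)
Step 2: cell (5,5)='T' (+5 fires, +4 burnt)
Step 3: cell (5,5)='T' (+5 fires, +5 burnt)
Step 4: cell (5,5)='T' (+4 fires, +5 burnt)
Step 5: cell (5,5)='T' (+4 fires, +4 burnt)
Step 6: cell (5,5)='T' (+4 fires, +4 burnt)
Step 7: cell (5,5)='T' (+3 fires, +4 burnt)
Step 8: cell (5,5)='F' (+1 fires, +3 burnt)
  -> target ignites at step 8
Step 9: cell (5,5)='.' (+0 fires, +1 burnt)
  fire out at step 9

8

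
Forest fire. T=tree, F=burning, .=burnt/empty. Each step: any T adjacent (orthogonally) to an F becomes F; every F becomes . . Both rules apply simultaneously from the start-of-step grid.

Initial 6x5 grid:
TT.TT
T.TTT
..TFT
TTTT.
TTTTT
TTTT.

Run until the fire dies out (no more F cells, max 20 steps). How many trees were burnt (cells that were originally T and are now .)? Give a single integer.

Answer: 20

Derivation:
Step 1: +4 fires, +1 burnt (F count now 4)
Step 2: +5 fires, +4 burnt (F count now 5)
Step 3: +5 fires, +5 burnt (F count now 5)
Step 4: +3 fires, +5 burnt (F count now 3)
Step 5: +2 fires, +3 burnt (F count now 2)
Step 6: +1 fires, +2 burnt (F count now 1)
Step 7: +0 fires, +1 burnt (F count now 0)
Fire out after step 7
Initially T: 23, now '.': 27
Total burnt (originally-T cells now '.'): 20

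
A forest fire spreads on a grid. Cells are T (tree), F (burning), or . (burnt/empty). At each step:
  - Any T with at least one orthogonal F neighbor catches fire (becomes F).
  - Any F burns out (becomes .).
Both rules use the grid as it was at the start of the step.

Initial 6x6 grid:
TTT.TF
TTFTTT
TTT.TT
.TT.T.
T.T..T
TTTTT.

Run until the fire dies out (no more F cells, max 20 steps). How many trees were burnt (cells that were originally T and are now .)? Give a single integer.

Step 1: +6 fires, +2 burnt (F count now 6)
Step 2: +6 fires, +6 burnt (F count now 6)
Step 3: +5 fires, +6 burnt (F count now 5)
Step 4: +2 fires, +5 burnt (F count now 2)
Step 5: +2 fires, +2 burnt (F count now 2)
Step 6: +2 fires, +2 burnt (F count now 2)
Step 7: +1 fires, +2 burnt (F count now 1)
Step 8: +0 fires, +1 burnt (F count now 0)
Fire out after step 8
Initially T: 25, now '.': 35
Total burnt (originally-T cells now '.'): 24

Answer: 24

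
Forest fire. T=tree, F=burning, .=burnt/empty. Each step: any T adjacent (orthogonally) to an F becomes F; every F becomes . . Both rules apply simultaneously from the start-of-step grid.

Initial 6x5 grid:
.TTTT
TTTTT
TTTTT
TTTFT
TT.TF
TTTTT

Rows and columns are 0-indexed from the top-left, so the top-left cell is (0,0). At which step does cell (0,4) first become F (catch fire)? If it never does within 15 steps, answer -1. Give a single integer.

Step 1: cell (0,4)='T' (+5 fires, +2 burnt)
Step 2: cell (0,4)='T' (+5 fires, +5 burnt)
Step 3: cell (0,4)='T' (+7 fires, +5 burnt)
Step 4: cell (0,4)='F' (+6 fires, +7 burnt)
  -> target ignites at step 4
Step 5: cell (0,4)='.' (+3 fires, +6 burnt)
Step 6: cell (0,4)='.' (+0 fires, +3 burnt)
  fire out at step 6

4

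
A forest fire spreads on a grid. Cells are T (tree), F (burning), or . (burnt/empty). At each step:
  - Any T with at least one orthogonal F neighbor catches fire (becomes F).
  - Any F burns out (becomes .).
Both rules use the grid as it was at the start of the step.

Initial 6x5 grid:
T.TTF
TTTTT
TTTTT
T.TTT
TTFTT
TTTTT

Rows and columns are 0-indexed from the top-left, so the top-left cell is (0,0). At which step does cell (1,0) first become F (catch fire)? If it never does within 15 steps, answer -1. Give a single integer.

Step 1: cell (1,0)='T' (+6 fires, +2 burnt)
Step 2: cell (1,0)='T' (+9 fires, +6 burnt)
Step 3: cell (1,0)='T' (+7 fires, +9 burnt)
Step 4: cell (1,0)='T' (+2 fires, +7 burnt)
Step 5: cell (1,0)='F' (+1 fires, +2 burnt)
  -> target ignites at step 5
Step 6: cell (1,0)='.' (+1 fires, +1 burnt)
Step 7: cell (1,0)='.' (+0 fires, +1 burnt)
  fire out at step 7

5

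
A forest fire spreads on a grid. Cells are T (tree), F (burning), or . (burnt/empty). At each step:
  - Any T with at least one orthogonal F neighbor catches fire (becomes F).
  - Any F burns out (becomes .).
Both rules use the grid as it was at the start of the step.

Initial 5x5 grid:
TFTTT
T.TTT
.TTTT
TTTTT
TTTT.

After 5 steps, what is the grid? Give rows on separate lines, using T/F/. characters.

Step 1: 2 trees catch fire, 1 burn out
  F.FTT
  T.TTT
  .TTTT
  TTTTT
  TTTT.
Step 2: 3 trees catch fire, 2 burn out
  ...FT
  F.FTT
  .TTTT
  TTTTT
  TTTT.
Step 3: 3 trees catch fire, 3 burn out
  ....F
  ...FT
  .TFTT
  TTTTT
  TTTT.
Step 4: 4 trees catch fire, 3 burn out
  .....
  ....F
  .F.FT
  TTFTT
  TTTT.
Step 5: 4 trees catch fire, 4 burn out
  .....
  .....
  ....F
  TF.FT
  TTFT.

.....
.....
....F
TF.FT
TTFT.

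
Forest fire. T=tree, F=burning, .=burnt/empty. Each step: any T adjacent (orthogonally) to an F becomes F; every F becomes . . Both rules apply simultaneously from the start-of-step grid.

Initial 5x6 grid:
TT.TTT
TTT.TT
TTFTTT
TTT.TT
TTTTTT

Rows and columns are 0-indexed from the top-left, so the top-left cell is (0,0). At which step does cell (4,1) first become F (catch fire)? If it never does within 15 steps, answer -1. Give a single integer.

Step 1: cell (4,1)='T' (+4 fires, +1 burnt)
Step 2: cell (4,1)='T' (+5 fires, +4 burnt)
Step 3: cell (4,1)='F' (+8 fires, +5 burnt)
  -> target ignites at step 3
Step 4: cell (4,1)='.' (+6 fires, +8 burnt)
Step 5: cell (4,1)='.' (+3 fires, +6 burnt)
Step 6: cell (4,1)='.' (+0 fires, +3 burnt)
  fire out at step 6

3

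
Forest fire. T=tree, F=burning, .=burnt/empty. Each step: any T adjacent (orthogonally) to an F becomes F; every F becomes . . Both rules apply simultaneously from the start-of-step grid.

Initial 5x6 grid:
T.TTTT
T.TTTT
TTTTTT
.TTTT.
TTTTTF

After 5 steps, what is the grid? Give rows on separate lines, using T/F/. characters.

Step 1: 1 trees catch fire, 1 burn out
  T.TTTT
  T.TTTT
  TTTTTT
  .TTTT.
  TTTTF.
Step 2: 2 trees catch fire, 1 burn out
  T.TTTT
  T.TTTT
  TTTTTT
  .TTTF.
  TTTF..
Step 3: 3 trees catch fire, 2 burn out
  T.TTTT
  T.TTTT
  TTTTFT
  .TTF..
  TTF...
Step 4: 5 trees catch fire, 3 burn out
  T.TTTT
  T.TTFT
  TTTF.F
  .TF...
  TF....
Step 5: 6 trees catch fire, 5 burn out
  T.TTFT
  T.TF.F
  TTF...
  .F....
  F.....

T.TTFT
T.TF.F
TTF...
.F....
F.....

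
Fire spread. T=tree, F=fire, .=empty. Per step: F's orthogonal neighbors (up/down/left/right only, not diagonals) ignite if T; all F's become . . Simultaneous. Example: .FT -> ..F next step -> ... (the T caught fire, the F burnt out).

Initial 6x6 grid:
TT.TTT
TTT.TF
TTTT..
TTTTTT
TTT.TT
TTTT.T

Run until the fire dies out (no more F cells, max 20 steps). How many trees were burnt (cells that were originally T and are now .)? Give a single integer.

Answer: 4

Derivation:
Step 1: +2 fires, +1 burnt (F count now 2)
Step 2: +1 fires, +2 burnt (F count now 1)
Step 3: +1 fires, +1 burnt (F count now 1)
Step 4: +0 fires, +1 burnt (F count now 0)
Fire out after step 4
Initially T: 29, now '.': 11
Total burnt (originally-T cells now '.'): 4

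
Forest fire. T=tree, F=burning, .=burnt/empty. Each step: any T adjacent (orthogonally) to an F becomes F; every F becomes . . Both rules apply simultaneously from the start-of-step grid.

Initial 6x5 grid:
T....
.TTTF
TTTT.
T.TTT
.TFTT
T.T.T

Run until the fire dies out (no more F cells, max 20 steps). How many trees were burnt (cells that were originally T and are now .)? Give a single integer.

Answer: 16

Derivation:
Step 1: +5 fires, +2 burnt (F count now 5)
Step 2: +5 fires, +5 burnt (F count now 5)
Step 3: +4 fires, +5 burnt (F count now 4)
Step 4: +1 fires, +4 burnt (F count now 1)
Step 5: +1 fires, +1 burnt (F count now 1)
Step 6: +0 fires, +1 burnt (F count now 0)
Fire out after step 6
Initially T: 18, now '.': 28
Total burnt (originally-T cells now '.'): 16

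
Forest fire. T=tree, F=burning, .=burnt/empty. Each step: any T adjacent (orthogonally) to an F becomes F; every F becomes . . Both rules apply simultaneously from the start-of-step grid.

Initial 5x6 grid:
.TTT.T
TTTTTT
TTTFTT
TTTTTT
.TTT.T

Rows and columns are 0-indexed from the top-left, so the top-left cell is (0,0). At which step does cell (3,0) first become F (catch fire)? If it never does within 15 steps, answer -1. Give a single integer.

Step 1: cell (3,0)='T' (+4 fires, +1 burnt)
Step 2: cell (3,0)='T' (+8 fires, +4 burnt)
Step 3: cell (3,0)='T' (+7 fires, +8 burnt)
Step 4: cell (3,0)='F' (+6 fires, +7 burnt)
  -> target ignites at step 4
Step 5: cell (3,0)='.' (+0 fires, +6 burnt)
  fire out at step 5

4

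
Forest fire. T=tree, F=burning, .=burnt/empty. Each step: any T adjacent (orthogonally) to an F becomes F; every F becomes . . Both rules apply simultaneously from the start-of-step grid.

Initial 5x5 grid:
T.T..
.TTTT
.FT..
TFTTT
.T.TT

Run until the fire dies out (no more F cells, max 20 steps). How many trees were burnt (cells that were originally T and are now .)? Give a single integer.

Answer: 13

Derivation:
Step 1: +5 fires, +2 burnt (F count now 5)
Step 2: +2 fires, +5 burnt (F count now 2)
Step 3: +4 fires, +2 burnt (F count now 4)
Step 4: +2 fires, +4 burnt (F count now 2)
Step 5: +0 fires, +2 burnt (F count now 0)
Fire out after step 5
Initially T: 14, now '.': 24
Total burnt (originally-T cells now '.'): 13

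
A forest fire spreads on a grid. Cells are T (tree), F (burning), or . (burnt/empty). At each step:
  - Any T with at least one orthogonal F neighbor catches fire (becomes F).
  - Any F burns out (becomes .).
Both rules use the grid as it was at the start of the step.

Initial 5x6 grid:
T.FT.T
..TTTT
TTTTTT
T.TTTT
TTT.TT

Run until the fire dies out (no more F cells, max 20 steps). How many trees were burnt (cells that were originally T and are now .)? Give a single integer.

Step 1: +2 fires, +1 burnt (F count now 2)
Step 2: +2 fires, +2 burnt (F count now 2)
Step 3: +4 fires, +2 burnt (F count now 4)
Step 4: +5 fires, +4 burnt (F count now 5)
Step 5: +5 fires, +5 burnt (F count now 5)
Step 6: +3 fires, +5 burnt (F count now 3)
Step 7: +1 fires, +3 burnt (F count now 1)
Step 8: +0 fires, +1 burnt (F count now 0)
Fire out after step 8
Initially T: 23, now '.': 29
Total burnt (originally-T cells now '.'): 22

Answer: 22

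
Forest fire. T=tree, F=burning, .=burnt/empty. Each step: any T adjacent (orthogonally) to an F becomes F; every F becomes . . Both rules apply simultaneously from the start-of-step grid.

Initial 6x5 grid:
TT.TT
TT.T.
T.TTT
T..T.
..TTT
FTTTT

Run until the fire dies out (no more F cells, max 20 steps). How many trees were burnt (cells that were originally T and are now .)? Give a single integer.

Answer: 14

Derivation:
Step 1: +1 fires, +1 burnt (F count now 1)
Step 2: +1 fires, +1 burnt (F count now 1)
Step 3: +2 fires, +1 burnt (F count now 2)
Step 4: +2 fires, +2 burnt (F count now 2)
Step 5: +2 fires, +2 burnt (F count now 2)
Step 6: +1 fires, +2 burnt (F count now 1)
Step 7: +3 fires, +1 burnt (F count now 3)
Step 8: +1 fires, +3 burnt (F count now 1)
Step 9: +1 fires, +1 burnt (F count now 1)
Step 10: +0 fires, +1 burnt (F count now 0)
Fire out after step 10
Initially T: 20, now '.': 24
Total burnt (originally-T cells now '.'): 14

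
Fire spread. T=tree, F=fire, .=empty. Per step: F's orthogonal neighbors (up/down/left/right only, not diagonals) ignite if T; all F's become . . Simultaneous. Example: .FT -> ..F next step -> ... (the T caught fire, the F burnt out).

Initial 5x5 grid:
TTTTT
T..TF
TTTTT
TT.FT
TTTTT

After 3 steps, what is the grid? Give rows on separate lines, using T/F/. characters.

Step 1: 6 trees catch fire, 2 burn out
  TTTTF
  T..F.
  TTTFF
  TT..F
  TTTFT
Step 2: 4 trees catch fire, 6 burn out
  TTTF.
  T....
  TTF..
  TT...
  TTF.F
Step 3: 3 trees catch fire, 4 burn out
  TTF..
  T....
  TF...
  TT...
  TF...

TTF..
T....
TF...
TT...
TF...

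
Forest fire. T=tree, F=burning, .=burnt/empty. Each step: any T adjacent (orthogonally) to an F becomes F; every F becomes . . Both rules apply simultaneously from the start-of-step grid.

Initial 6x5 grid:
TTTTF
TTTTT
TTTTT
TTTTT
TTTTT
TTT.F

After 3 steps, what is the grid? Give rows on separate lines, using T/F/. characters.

Step 1: 3 trees catch fire, 2 burn out
  TTTF.
  TTTTF
  TTTTT
  TTTTT
  TTTTF
  TTT..
Step 2: 5 trees catch fire, 3 burn out
  TTF..
  TTTF.
  TTTTF
  TTTTF
  TTTF.
  TTT..
Step 3: 5 trees catch fire, 5 burn out
  TF...
  TTF..
  TTTF.
  TTTF.
  TTF..
  TTT..

TF...
TTF..
TTTF.
TTTF.
TTF..
TTT..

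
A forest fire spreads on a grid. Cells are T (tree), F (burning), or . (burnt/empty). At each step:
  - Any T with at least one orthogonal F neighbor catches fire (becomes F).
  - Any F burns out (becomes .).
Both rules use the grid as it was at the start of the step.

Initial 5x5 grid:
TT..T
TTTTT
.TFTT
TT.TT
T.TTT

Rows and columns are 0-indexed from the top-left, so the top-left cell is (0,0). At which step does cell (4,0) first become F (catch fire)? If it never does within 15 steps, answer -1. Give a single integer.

Step 1: cell (4,0)='T' (+3 fires, +1 burnt)
Step 2: cell (4,0)='T' (+5 fires, +3 burnt)
Step 3: cell (4,0)='T' (+6 fires, +5 burnt)
Step 4: cell (4,0)='F' (+5 fires, +6 burnt)
  -> target ignites at step 4
Step 5: cell (4,0)='.' (+0 fires, +5 burnt)
  fire out at step 5

4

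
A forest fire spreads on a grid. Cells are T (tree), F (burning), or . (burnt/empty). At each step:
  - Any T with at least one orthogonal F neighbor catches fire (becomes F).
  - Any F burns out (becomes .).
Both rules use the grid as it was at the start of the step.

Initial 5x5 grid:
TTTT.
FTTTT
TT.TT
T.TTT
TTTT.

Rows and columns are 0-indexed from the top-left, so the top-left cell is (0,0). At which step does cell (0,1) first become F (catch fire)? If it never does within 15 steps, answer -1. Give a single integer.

Step 1: cell (0,1)='T' (+3 fires, +1 burnt)
Step 2: cell (0,1)='F' (+4 fires, +3 burnt)
  -> target ignites at step 2
Step 3: cell (0,1)='.' (+3 fires, +4 burnt)
Step 4: cell (0,1)='.' (+4 fires, +3 burnt)
Step 5: cell (0,1)='.' (+3 fires, +4 burnt)
Step 6: cell (0,1)='.' (+3 fires, +3 burnt)
Step 7: cell (0,1)='.' (+0 fires, +3 burnt)
  fire out at step 7

2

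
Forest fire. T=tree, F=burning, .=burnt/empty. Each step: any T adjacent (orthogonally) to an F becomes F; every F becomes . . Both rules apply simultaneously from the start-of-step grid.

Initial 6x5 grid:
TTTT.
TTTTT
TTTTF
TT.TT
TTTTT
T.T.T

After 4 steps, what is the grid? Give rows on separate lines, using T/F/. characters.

Step 1: 3 trees catch fire, 1 burn out
  TTTT.
  TTTTF
  TTTF.
  TT.TF
  TTTTT
  T.T.T
Step 2: 4 trees catch fire, 3 burn out
  TTTT.
  TTTF.
  TTF..
  TT.F.
  TTTTF
  T.T.T
Step 3: 5 trees catch fire, 4 burn out
  TTTF.
  TTF..
  TF...
  TT...
  TTTF.
  T.T.F
Step 4: 5 trees catch fire, 5 burn out
  TTF..
  TF...
  F....
  TF...
  TTF..
  T.T..

TTF..
TF...
F....
TF...
TTF..
T.T..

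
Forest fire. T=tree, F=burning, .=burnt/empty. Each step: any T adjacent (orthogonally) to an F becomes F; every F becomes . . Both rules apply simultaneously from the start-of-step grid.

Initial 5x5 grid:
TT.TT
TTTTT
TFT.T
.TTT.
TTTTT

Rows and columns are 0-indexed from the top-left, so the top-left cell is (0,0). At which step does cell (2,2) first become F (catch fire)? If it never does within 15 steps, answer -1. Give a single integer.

Step 1: cell (2,2)='F' (+4 fires, +1 burnt)
  -> target ignites at step 1
Step 2: cell (2,2)='.' (+5 fires, +4 burnt)
Step 3: cell (2,2)='.' (+5 fires, +5 burnt)
Step 4: cell (2,2)='.' (+3 fires, +5 burnt)
Step 5: cell (2,2)='.' (+3 fires, +3 burnt)
Step 6: cell (2,2)='.' (+0 fires, +3 burnt)
  fire out at step 6

1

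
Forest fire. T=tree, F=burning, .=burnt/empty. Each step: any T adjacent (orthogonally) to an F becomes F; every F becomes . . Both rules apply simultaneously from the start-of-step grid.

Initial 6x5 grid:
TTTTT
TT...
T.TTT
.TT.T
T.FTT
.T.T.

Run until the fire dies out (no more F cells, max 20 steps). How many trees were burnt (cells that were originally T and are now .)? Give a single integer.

Answer: 9

Derivation:
Step 1: +2 fires, +1 burnt (F count now 2)
Step 2: +4 fires, +2 burnt (F count now 4)
Step 3: +2 fires, +4 burnt (F count now 2)
Step 4: +1 fires, +2 burnt (F count now 1)
Step 5: +0 fires, +1 burnt (F count now 0)
Fire out after step 5
Initially T: 19, now '.': 20
Total burnt (originally-T cells now '.'): 9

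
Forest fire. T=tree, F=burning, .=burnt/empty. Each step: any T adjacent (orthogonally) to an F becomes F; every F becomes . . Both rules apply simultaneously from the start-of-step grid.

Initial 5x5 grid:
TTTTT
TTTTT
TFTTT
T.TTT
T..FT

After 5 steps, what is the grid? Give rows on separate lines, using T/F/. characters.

Step 1: 5 trees catch fire, 2 burn out
  TTTTT
  TFTTT
  F.FTT
  T.TFT
  T...F
Step 2: 7 trees catch fire, 5 burn out
  TFTTT
  F.FTT
  ...FT
  F.F.F
  T....
Step 3: 5 trees catch fire, 7 burn out
  F.FTT
  ...FT
  ....F
  .....
  F....
Step 4: 2 trees catch fire, 5 burn out
  ...FT
  ....F
  .....
  .....
  .....
Step 5: 1 trees catch fire, 2 burn out
  ....F
  .....
  .....
  .....
  .....

....F
.....
.....
.....
.....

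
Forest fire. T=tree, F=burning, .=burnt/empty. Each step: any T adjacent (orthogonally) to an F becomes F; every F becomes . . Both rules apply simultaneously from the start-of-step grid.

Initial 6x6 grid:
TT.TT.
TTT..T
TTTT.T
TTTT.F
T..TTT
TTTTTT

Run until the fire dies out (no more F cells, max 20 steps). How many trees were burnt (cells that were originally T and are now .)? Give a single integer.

Answer: 25

Derivation:
Step 1: +2 fires, +1 burnt (F count now 2)
Step 2: +3 fires, +2 burnt (F count now 3)
Step 3: +2 fires, +3 burnt (F count now 2)
Step 4: +2 fires, +2 burnt (F count now 2)
Step 5: +3 fires, +2 burnt (F count now 3)
Step 6: +3 fires, +3 burnt (F count now 3)
Step 7: +4 fires, +3 burnt (F count now 4)
Step 8: +3 fires, +4 burnt (F count now 3)
Step 9: +2 fires, +3 burnt (F count now 2)
Step 10: +1 fires, +2 burnt (F count now 1)
Step 11: +0 fires, +1 burnt (F count now 0)
Fire out after step 11
Initially T: 27, now '.': 34
Total burnt (originally-T cells now '.'): 25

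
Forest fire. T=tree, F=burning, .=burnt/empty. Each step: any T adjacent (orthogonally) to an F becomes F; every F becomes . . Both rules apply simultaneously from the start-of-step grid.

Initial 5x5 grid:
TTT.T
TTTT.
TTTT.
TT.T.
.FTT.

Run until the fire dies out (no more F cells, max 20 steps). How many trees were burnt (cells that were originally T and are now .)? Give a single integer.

Answer: 16

Derivation:
Step 1: +2 fires, +1 burnt (F count now 2)
Step 2: +3 fires, +2 burnt (F count now 3)
Step 3: +4 fires, +3 burnt (F count now 4)
Step 4: +4 fires, +4 burnt (F count now 4)
Step 5: +3 fires, +4 burnt (F count now 3)
Step 6: +0 fires, +3 burnt (F count now 0)
Fire out after step 6
Initially T: 17, now '.': 24
Total burnt (originally-T cells now '.'): 16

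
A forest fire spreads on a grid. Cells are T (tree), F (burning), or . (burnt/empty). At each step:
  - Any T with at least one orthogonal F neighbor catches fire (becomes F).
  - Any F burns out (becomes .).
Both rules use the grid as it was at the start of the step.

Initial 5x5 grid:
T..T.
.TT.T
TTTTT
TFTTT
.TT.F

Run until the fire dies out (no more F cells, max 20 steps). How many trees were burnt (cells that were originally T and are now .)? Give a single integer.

Step 1: +5 fires, +2 burnt (F count now 5)
Step 2: +6 fires, +5 burnt (F count now 6)
Step 3: +3 fires, +6 burnt (F count now 3)
Step 4: +0 fires, +3 burnt (F count now 0)
Fire out after step 4
Initially T: 16, now '.': 23
Total burnt (originally-T cells now '.'): 14

Answer: 14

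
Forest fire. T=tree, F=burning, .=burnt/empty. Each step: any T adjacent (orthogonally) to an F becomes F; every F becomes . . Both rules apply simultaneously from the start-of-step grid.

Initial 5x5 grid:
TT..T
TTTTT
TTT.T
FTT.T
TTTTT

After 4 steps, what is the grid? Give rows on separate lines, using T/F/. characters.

Step 1: 3 trees catch fire, 1 burn out
  TT..T
  TTTTT
  FTT.T
  .FT.T
  FTTTT
Step 2: 4 trees catch fire, 3 burn out
  TT..T
  FTTTT
  .FT.T
  ..F.T
  .FTTT
Step 3: 4 trees catch fire, 4 burn out
  FT..T
  .FTTT
  ..F.T
  ....T
  ..FTT
Step 4: 3 trees catch fire, 4 burn out
  .F..T
  ..FTT
  ....T
  ....T
  ...FT

.F..T
..FTT
....T
....T
...FT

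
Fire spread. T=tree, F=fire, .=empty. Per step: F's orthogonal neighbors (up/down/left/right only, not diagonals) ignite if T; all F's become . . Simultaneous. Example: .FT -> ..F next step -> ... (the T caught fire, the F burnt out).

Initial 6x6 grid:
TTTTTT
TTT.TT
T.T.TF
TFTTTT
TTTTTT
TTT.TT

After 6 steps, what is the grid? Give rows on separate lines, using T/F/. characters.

Step 1: 6 trees catch fire, 2 burn out
  TTTTTT
  TTT.TF
  T.T.F.
  F.FTTF
  TFTTTT
  TTT.TT
Step 2: 10 trees catch fire, 6 burn out
  TTTTTF
  TTT.F.
  F.F...
  ...FF.
  F.FTTF
  TFT.TT
Step 3: 8 trees catch fire, 10 burn out
  TTTTF.
  FTF...
  ......
  ......
  ...FF.
  F.F.TF
Step 4: 5 trees catch fire, 8 burn out
  FTFF..
  .F....
  ......
  ......
  ......
  ....F.
Step 5: 1 trees catch fire, 5 burn out
  .F....
  ......
  ......
  ......
  ......
  ......
Step 6: 0 trees catch fire, 1 burn out
  ......
  ......
  ......
  ......
  ......
  ......

......
......
......
......
......
......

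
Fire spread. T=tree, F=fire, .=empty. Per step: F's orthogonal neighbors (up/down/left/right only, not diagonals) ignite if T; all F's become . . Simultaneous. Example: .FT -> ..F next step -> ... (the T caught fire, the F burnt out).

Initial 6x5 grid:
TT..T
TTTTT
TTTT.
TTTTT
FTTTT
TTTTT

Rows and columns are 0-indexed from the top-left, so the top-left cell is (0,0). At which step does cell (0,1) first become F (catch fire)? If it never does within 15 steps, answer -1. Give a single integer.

Step 1: cell (0,1)='T' (+3 fires, +1 burnt)
Step 2: cell (0,1)='T' (+4 fires, +3 burnt)
Step 3: cell (0,1)='T' (+5 fires, +4 burnt)
Step 4: cell (0,1)='T' (+6 fires, +5 burnt)
Step 5: cell (0,1)='F' (+5 fires, +6 burnt)
  -> target ignites at step 5
Step 6: cell (0,1)='.' (+1 fires, +5 burnt)
Step 7: cell (0,1)='.' (+1 fires, +1 burnt)
Step 8: cell (0,1)='.' (+1 fires, +1 burnt)
Step 9: cell (0,1)='.' (+0 fires, +1 burnt)
  fire out at step 9

5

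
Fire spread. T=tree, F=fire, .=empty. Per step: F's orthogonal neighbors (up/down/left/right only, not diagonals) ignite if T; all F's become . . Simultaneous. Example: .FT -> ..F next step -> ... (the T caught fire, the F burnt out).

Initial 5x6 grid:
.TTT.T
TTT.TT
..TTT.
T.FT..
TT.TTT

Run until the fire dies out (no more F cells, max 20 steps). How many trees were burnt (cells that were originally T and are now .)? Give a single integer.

Step 1: +2 fires, +1 burnt (F count now 2)
Step 2: +3 fires, +2 burnt (F count now 3)
Step 3: +4 fires, +3 burnt (F count now 4)
Step 4: +5 fires, +4 burnt (F count now 5)
Step 5: +1 fires, +5 burnt (F count now 1)
Step 6: +1 fires, +1 burnt (F count now 1)
Step 7: +0 fires, +1 burnt (F count now 0)
Fire out after step 7
Initially T: 19, now '.': 27
Total burnt (originally-T cells now '.'): 16

Answer: 16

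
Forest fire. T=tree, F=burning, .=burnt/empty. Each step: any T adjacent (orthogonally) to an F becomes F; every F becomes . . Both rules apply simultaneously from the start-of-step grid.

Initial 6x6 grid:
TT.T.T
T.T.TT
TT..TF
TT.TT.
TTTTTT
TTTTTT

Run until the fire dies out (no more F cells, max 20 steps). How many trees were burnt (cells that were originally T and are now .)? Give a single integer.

Step 1: +2 fires, +1 burnt (F count now 2)
Step 2: +3 fires, +2 burnt (F count now 3)
Step 3: +2 fires, +3 burnt (F count now 2)
Step 4: +3 fires, +2 burnt (F count now 3)
Step 5: +3 fires, +3 burnt (F count now 3)
Step 6: +2 fires, +3 burnt (F count now 2)
Step 7: +3 fires, +2 burnt (F count now 3)
Step 8: +3 fires, +3 burnt (F count now 3)
Step 9: +1 fires, +3 burnt (F count now 1)
Step 10: +1 fires, +1 burnt (F count now 1)
Step 11: +1 fires, +1 burnt (F count now 1)
Step 12: +1 fires, +1 burnt (F count now 1)
Step 13: +0 fires, +1 burnt (F count now 0)
Fire out after step 13
Initially T: 27, now '.': 34
Total burnt (originally-T cells now '.'): 25

Answer: 25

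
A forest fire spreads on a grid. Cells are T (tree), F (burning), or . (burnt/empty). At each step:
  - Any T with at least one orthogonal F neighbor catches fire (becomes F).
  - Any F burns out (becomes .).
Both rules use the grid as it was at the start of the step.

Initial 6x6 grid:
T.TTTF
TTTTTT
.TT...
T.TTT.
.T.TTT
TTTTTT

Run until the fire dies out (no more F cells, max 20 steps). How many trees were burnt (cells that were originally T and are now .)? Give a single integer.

Answer: 25

Derivation:
Step 1: +2 fires, +1 burnt (F count now 2)
Step 2: +2 fires, +2 burnt (F count now 2)
Step 3: +2 fires, +2 burnt (F count now 2)
Step 4: +1 fires, +2 burnt (F count now 1)
Step 5: +2 fires, +1 burnt (F count now 2)
Step 6: +3 fires, +2 burnt (F count now 3)
Step 7: +2 fires, +3 burnt (F count now 2)
Step 8: +2 fires, +2 burnt (F count now 2)
Step 9: +2 fires, +2 burnt (F count now 2)
Step 10: +3 fires, +2 burnt (F count now 3)
Step 11: +2 fires, +3 burnt (F count now 2)
Step 12: +2 fires, +2 burnt (F count now 2)
Step 13: +0 fires, +2 burnt (F count now 0)
Fire out after step 13
Initially T: 26, now '.': 35
Total burnt (originally-T cells now '.'): 25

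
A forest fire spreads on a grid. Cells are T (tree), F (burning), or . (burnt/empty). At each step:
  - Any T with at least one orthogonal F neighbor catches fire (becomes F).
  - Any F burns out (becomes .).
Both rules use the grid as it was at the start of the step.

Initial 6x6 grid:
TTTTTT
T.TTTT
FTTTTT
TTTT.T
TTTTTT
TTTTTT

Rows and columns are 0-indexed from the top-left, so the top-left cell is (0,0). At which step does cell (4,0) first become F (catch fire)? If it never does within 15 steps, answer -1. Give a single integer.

Step 1: cell (4,0)='T' (+3 fires, +1 burnt)
Step 2: cell (4,0)='F' (+4 fires, +3 burnt)
  -> target ignites at step 2
Step 3: cell (4,0)='.' (+6 fires, +4 burnt)
Step 4: cell (4,0)='.' (+6 fires, +6 burnt)
Step 5: cell (4,0)='.' (+5 fires, +6 burnt)
Step 6: cell (4,0)='.' (+5 fires, +5 burnt)
Step 7: cell (4,0)='.' (+3 fires, +5 burnt)
Step 8: cell (4,0)='.' (+1 fires, +3 burnt)
Step 9: cell (4,0)='.' (+0 fires, +1 burnt)
  fire out at step 9

2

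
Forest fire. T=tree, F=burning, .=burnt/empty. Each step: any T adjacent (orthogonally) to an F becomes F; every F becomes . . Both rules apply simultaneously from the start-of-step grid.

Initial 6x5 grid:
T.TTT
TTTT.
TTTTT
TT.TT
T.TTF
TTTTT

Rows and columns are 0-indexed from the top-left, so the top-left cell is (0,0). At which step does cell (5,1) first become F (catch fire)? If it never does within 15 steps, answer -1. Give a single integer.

Step 1: cell (5,1)='T' (+3 fires, +1 burnt)
Step 2: cell (5,1)='T' (+4 fires, +3 burnt)
Step 3: cell (5,1)='T' (+2 fires, +4 burnt)
Step 4: cell (5,1)='F' (+3 fires, +2 burnt)
  -> target ignites at step 4
Step 5: cell (5,1)='.' (+4 fires, +3 burnt)
Step 6: cell (5,1)='.' (+6 fires, +4 burnt)
Step 7: cell (5,1)='.' (+2 fires, +6 burnt)
Step 8: cell (5,1)='.' (+1 fires, +2 burnt)
Step 9: cell (5,1)='.' (+0 fires, +1 burnt)
  fire out at step 9

4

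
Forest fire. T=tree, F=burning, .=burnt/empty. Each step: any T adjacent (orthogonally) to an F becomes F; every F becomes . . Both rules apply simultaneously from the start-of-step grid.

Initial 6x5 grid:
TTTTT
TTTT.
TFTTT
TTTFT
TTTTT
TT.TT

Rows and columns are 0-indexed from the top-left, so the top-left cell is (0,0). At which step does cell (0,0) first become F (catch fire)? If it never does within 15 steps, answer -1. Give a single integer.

Step 1: cell (0,0)='T' (+8 fires, +2 burnt)
Step 2: cell (0,0)='T' (+10 fires, +8 burnt)
Step 3: cell (0,0)='F' (+6 fires, +10 burnt)
  -> target ignites at step 3
Step 4: cell (0,0)='.' (+2 fires, +6 burnt)
Step 5: cell (0,0)='.' (+0 fires, +2 burnt)
  fire out at step 5

3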